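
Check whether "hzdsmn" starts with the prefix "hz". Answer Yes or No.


Input string: 'hzdsmn'
Prefix to check: 'hz'
First 2 characters of input: 'hz'
Match: True
Result: Yes


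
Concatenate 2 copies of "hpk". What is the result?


Input string: 'hpk'
Operation: repeat 2 times
Concatenation: 'hpk' + 'hpk'
Result: hpkhpk


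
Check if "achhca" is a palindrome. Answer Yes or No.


Input string: 'achhca'
Reversed: 'achhca'
Compare pairs: s[0]='a' vs s[5]='a' (match), s[1]='c' vs s[4]='c' (match), s[2]='h' vs s[3]='h' (match)
Palindrome: Yes


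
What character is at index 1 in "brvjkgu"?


Input string: 'brvjkgu'
Operation: get character at index 1
Index mapping: s[0]='b', s[1]='r'
Result: 'r'


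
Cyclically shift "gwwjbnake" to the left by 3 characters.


Input: 'gwwjbnake', shift = 3
Operation: split at index 3 and swap parts
Front part s[0:3] = 'gww'
Back part s[3:] = 'jbnake'
Rotated = back + front = 'jbnake' + 'gww'
Result: jbnakegww


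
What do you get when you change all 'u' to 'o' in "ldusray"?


Input string: 'ldusray'
Operation: replace 'u' with 'o'
Positions of 'u': 2
After replacement: ldosray


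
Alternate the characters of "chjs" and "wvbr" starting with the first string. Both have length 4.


String 1: 'chjs'
String 2: 'wvbr'
Operation: alternate characters
Pairs: 'c'+'w', 'h'+'v', 'j'+'b', 's'+'r'
Result: cwhvjbsr


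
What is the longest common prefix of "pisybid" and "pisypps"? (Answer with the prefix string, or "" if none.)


String 1: 'pisybid'
String 2: 'pisypps'
Compare position by position:
pos 0: 'p' vs 'p' match
pos 1: 'i' vs 'i' match
pos 2: 's' vs 's' match
pos 3: 'y' vs 'y' match
pos 4: 'b' vs 'p' differ -> stop
Longest common prefix: "pisy" (length 4)


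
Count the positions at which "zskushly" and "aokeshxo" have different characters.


String 1: 'zskushly'
String 2: 'aokeshxo'
Compare each position: pos 0: 'z'!='a', pos 1: 's'!='o', pos 2: 'k'=='k', pos 3: 'u'!='e', pos 4: 's'=='s', pos 5: 'h'=='h', pos 6: 'l'!='x', pos 7: 'y'!='o'
Differing positions: 5
Hamming distance: 5


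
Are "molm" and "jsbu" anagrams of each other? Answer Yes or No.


String 1: 'molm' -> sorted: 'lmmo'
String 2: 'jsbu' -> sorted: 'bjsu'
Compare sorted forms: 'lmmo' != 'bjsu'
Anagram: No


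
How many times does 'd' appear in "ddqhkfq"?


Input string: 'ddqhkfq'
Target character: 'd'
Scan each position: s[0]='d', s[1]='d'
Matches found at indices: 0, 1
Total: 2


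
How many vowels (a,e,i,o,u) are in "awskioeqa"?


Input string: 'awskioeqa'
Operation: count vowels (a, e, i, o, u)
Scan: s[0]='a' (vowel), s[1]='w', s[2]='s', s[3]='k', s[4]='i' (vowel), s[5]='o' (vowel), s[6]='e' (vowel), s[7]='q', s[8]='a' (vowel)
Vowels found: 5
Result: 5


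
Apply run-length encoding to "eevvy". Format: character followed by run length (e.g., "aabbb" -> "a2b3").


Input: 'eevvy'
Operation: identify consecutive runs
Runs: 'ee' -> e2, 'vv' -> v2, 'y' -> y1
Encoded: e2v2y1


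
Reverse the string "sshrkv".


Input string: 'sshrkv'
Operation: reverse character order
Original order: 's' -> 's' -> 'h' -> 'r' -> 'k' -> 'v'
Reversed order: 'v' -> 'k' -> 'r' -> 'h' -> 's' -> 's'
Result: vkrhss


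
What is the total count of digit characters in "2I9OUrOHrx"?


Input string: '2I9OUrOHrx'
Operation: count digit characters (0-9)
Scan: '2'(digit), 'I', '9'(digit), 'O', 'U', 'r', 'O', 'H', 'r', 'x'
Digits found: 2
Result: 2


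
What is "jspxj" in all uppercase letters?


Input string: 'jspxj'
Operation: convert each letter to uppercase
Mapping: 'j'->'J', 's'->'S', 'p'->'P', 'x'->'X', 'j'->'J'
Result: JSPXJ


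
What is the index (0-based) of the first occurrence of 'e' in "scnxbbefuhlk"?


Input string: 'scnxbbefuhlk'
Target: 'e'
Scanning left to right: s[0]='s', s[1]='c', s[2]='n', s[3]='x', s[4]='b', s[5]='b', s[6]='e'
First match at index: 6


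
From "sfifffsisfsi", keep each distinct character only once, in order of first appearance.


Input: 'sfifffsisfsi'
Operation: keep first occurrence of each character
Scan: s[0]='s' new -> keep; s[1]='f' new -> keep; s[2]='i' new -> keep; s[3]='f' seen -> skip; s[4]='f' seen -> skip; s[5]='f' seen -> skip; s[6]='s' seen -> skip; s[7]='i' seen -> skip; s[8]='s' seen -> skip; s[9]='f' seen -> skip; s[10]='s' seen -> skip; s[11]='i' seen -> skip
Result: sfi


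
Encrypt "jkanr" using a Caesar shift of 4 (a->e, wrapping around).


Input: 'jkanr', shift = 4
Operation: for each letter, (position + 4) mod 26
Mapping: 'j'(9+4=13)->'n', 'k'(10+4=14)->'o', 'a'(0+4=4)->'e', 'n'(13+4=17)->'r', 'r'(17+4=21)->'v'
Result: noerv


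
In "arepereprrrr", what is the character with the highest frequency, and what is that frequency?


Input: 'arepereprrrr'
Operation: tally each character
Counts: 'a':1, 'e':3, 'p':2, 'r':6
Maximum: 'r' appears 6 times


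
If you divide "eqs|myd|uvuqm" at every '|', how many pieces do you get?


Input string: 'eqs|myd|uvuqm'
Delimiter: '|'
Split result: 'eqs', 'myd', 'uvuqm'
Number of parts: 3


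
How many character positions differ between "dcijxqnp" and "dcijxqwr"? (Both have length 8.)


String 1: 'dcijxqnp'
String 2: 'dcijxqwr'
Compare each position: pos 0: 'd'=='d', pos 1: 'c'=='c', pos 2: 'i'=='i', pos 3: 'j'=='j', pos 4: 'x'=='x', pos 5: 'q'=='q', pos 6: 'n'!='w', pos 7: 'p'!='r'
Differing positions: 2
Hamming distance: 2


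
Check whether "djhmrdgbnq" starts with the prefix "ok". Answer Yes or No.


Input string: 'djhmrdgbnq'
Prefix to check: 'ok'
First 2 characters of input: 'dj'
Match: False
Result: No


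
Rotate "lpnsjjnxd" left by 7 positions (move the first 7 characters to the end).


Input: 'lpnsjjnxd', shift = 7
Operation: split at index 7 and swap parts
Front part s[0:7] = 'lpnsjjn'
Back part s[7:] = 'xd'
Rotated = back + front = 'xd' + 'lpnsjjn'
Result: xdlpnsjjn


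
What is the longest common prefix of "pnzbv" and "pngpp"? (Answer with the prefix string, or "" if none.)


String 1: 'pnzbv'
String 2: 'pngpp'
Compare position by position:
pos 0: 'p' vs 'p' match
pos 1: 'n' vs 'n' match
pos 2: 'z' vs 'g' differ -> stop
Longest common prefix: "pn" (length 2)


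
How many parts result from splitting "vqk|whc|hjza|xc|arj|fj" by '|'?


Input string: 'vqk|whc|hjza|xc|arj|fj'
Delimiter: '|'
Split result: 'vqk', 'whc', 'hjza', 'xc', 'arj', 'fj'
Number of parts: 6


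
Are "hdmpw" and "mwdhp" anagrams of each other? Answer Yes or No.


String 1: 'hdmpw' -> sorted: 'dhmpw'
String 2: 'mwdhp' -> sorted: 'dhmpw'
Compare sorted forms: 'dhmpw' == 'dhmpw'
Anagram: Yes


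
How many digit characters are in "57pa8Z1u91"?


Input string: '57pa8Z1u91'
Operation: count digit characters (0-9)
Scan: '5'(digit), '7'(digit), 'p', 'a', '8'(digit), 'Z', '1'(digit), 'u', '9'(digit), '1'(digit)
Digits found: 6
Result: 6


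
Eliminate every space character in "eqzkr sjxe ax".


Input string: 'eqzkr sjxe ax'
Operation: remove all spaces
Words: 'eqzkr', 'sjxe', 'ax'
Join without spaces: eqzkrsjxeax


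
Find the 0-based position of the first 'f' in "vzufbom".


Input string: 'vzufbom'
Target: 'f'
Scanning left to right: s[0]='v', s[1]='z', s[2]='u', s[3]='f'
First match at index: 3


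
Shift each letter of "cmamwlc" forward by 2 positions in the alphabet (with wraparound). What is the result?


Input: 'cmamwlc', shift = 2
Operation: for each letter, (position + 2) mod 26
Mapping: 'c'(2+2=4)->'e', 'm'(12+2=14)->'o', 'a'(0+2=2)->'c', 'm'(12+2=14)->'o', 'w'(22+2=24)->'y', 'l'(11+2=13)->'n', 'c'(2+2=4)->'e'
Result: eocoyne


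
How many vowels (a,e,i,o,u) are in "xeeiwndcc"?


Input string: 'xeeiwndcc'
Operation: count vowels (a, e, i, o, u)
Scan: s[0]='x', s[1]='e' (vowel), s[2]='e' (vowel), s[3]='i' (vowel), s[4]='w', s[5]='n', s[6]='d', s[7]='c', s[8]='c'
Vowels found: 3
Result: 3


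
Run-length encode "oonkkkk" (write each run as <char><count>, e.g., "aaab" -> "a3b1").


Input: 'oonkkkk'
Operation: identify consecutive runs
Runs: 'oo' -> o2, 'n' -> n1, 'kkkk' -> k4
Encoded: o2n1k4


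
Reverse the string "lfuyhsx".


Input string: 'lfuyhsx'
Operation: reverse character order
Original order: 'l' -> 'f' -> 'u' -> 'y' -> 'h' -> 's' -> 'x'
Reversed order: 'x' -> 's' -> 'h' -> 'y' -> 'u' -> 'f' -> 'l'
Result: xshyufl


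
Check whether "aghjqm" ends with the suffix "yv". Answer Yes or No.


Input string: 'aghjqm'
Suffix to check: 'yv'
Last 2 characters of input: 'qm'
Match: False
Result: No


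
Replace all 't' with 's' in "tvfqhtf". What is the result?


Input string: 'tvfqhtf'
Operation: replace 't' with 's'
Positions of 't': 0, 5
After replacement: svfqhsf


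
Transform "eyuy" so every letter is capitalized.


Input string: 'eyuy'
Operation: convert each letter to uppercase
Mapping: 'e'->'E', 'y'->'Y', 'u'->'U', 'y'->'Y'
Result: EYUY


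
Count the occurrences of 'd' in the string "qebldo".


Input string: 'qebldo'
Target character: 'd'
Scan each position: s[4]='d'
Matches found at indices: 4
Total: 1


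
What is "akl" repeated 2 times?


Input string: 'akl'
Operation: repeat 2 times
Concatenation: 'akl' + 'akl'
Result: aklakl


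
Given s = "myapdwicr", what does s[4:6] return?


Input string: 'myapdwicr'
Operation: slice [4:6]
Extract characters: s[4]='d', s[5]='w'
Result: dw


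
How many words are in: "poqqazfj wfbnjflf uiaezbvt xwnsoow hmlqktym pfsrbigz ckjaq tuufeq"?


Input string: 'poqqazfj wfbnjflf uiaezbvt xwnsoow hmlqktym pfsrbigz ckjaq tuufeq'
Operation: split by spaces
Words found: 'poqqazfj', 'wfbnjflf', 'uiaezbvt', 'xwnsoow', 'hmlqktym', 'pfsrbigz', 'ckjaq', 'tuufeq'
Word count: 8


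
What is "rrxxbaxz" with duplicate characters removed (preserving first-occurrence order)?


Input: 'rrxxbaxz'
Operation: keep first occurrence of each character
Scan: s[0]='r' new -> keep; s[1]='r' seen -> skip; s[2]='x' new -> keep; s[3]='x' seen -> skip; s[4]='b' new -> keep; s[5]='a' new -> keep; s[6]='x' seen -> skip; s[7]='z' new -> keep
Result: rxbaz


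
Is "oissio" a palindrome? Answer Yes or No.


Input string: 'oissio'
Reversed: 'oissio'
Compare pairs: s[0]='o' vs s[5]='o' (match), s[1]='i' vs s[4]='i' (match), s[2]='s' vs s[3]='s' (match)
Palindrome: Yes


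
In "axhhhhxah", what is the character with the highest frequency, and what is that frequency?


Input: 'axhhhhxah'
Operation: tally each character
Counts: 'a':2, 'h':5, 'x':2
Maximum: 'h' appears 5 times


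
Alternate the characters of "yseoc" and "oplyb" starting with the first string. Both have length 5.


String 1: 'yseoc'
String 2: 'oplyb'
Operation: alternate characters
Pairs: 'y'+'o', 's'+'p', 'e'+'l', 'o'+'y', 'c'+'b'
Result: yospeloycb


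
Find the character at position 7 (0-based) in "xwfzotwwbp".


Input string: 'xwfzotwwbp'
Operation: get character at index 7
Index mapping: s[0]='x', s[1]='w', s[2]='f', s[3]='z', s[4]='o', s[5]='t', s[6]='w', s[7]='w'
Result: 'w'


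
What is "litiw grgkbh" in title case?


Input string: 'litiw grgkbh'
Operation: capitalize first letter of each word
Word transformations: 'litiw'->'Litiw', 'grgkbh'->'Grgkbh'
Result: Litiw Grgkbh


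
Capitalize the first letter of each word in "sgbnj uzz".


Input string: 'sgbnj uzz'
Operation: capitalize first letter of each word
Word transformations: 'sgbnj'->'Sgbnj', 'uzz'->'Uzz'
Result: Sgbnj Uzz


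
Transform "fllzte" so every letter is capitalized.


Input string: 'fllzte'
Operation: convert each letter to uppercase
Mapping: 'f'->'F', 'l'->'L', 'l'->'L', 'z'->'Z', 't'->'T', 'e'->'E'
Result: FLLZTE


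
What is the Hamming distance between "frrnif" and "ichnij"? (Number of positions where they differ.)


String 1: 'frrnif'
String 2: 'ichnij'
Compare each position: pos 0: 'f'!='i', pos 1: 'r'!='c', pos 2: 'r'!='h', pos 3: 'n'=='n', pos 4: 'i'=='i', pos 5: 'f'!='j'
Differing positions: 4
Hamming distance: 4


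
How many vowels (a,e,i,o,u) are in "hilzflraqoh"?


Input string: 'hilzflraqoh'
Operation: count vowels (a, e, i, o, u)
Scan: s[0]='h', s[1]='i' (vowel), s[2]='l', s[3]='z', s[4]='f', s[5]='l', s[6]='r', s[7]='a' (vowel), s[8]='q', s[9]='o' (vowel), s[10]='h'
Vowels found: 3
Result: 3


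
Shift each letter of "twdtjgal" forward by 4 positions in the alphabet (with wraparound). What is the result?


Input: 'twdtjgal', shift = 4
Operation: for each letter, (position + 4) mod 26
Mapping: 't'(19+4=23)->'x', 'w'(22+4=26, 26 mod 26=0)->'a', 'd'(3+4=7)->'h', 't'(19+4=23)->'x', 'j'(9+4=13)->'n', 'g'(6+4=10)->'k', 'a'(0+4=4)->'e', 'l'(11+4=15)->'p'
Result: xahxnkep


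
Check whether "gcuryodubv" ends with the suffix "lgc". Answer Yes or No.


Input string: 'gcuryodubv'
Suffix to check: 'lgc'
Last 3 characters of input: 'ubv'
Match: False
Result: No


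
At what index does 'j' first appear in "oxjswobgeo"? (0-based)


Input string: 'oxjswobgeo'
Target: 'j'
Scanning left to right: s[0]='o', s[1]='x', s[2]='j'
First match at index: 2


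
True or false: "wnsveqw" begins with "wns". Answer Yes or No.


Input string: 'wnsveqw'
Prefix to check: 'wns'
First 3 characters of input: 'wns'
Match: True
Result: Yes


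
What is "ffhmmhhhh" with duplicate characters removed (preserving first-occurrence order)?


Input: 'ffhmmhhhh'
Operation: keep first occurrence of each character
Scan: s[0]='f' new -> keep; s[1]='f' seen -> skip; s[2]='h' new -> keep; s[3]='m' new -> keep; s[4]='m' seen -> skip; s[5]='h' seen -> skip; s[6]='h' seen -> skip; s[7]='h' seen -> skip; s[8]='h' seen -> skip
Result: fhm


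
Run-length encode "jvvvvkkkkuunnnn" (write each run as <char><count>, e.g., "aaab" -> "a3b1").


Input: 'jvvvvkkkkuunnnn'
Operation: identify consecutive runs
Runs: 'j' -> j1, 'vvvv' -> v4, 'kkkk' -> k4, 'uu' -> u2, 'nnnn' -> n4
Encoded: j1v4k4u2n4


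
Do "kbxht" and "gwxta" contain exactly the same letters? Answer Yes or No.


String 1: 'kbxht' -> sorted: 'bhktx'
String 2: 'gwxta' -> sorted: 'agtwx'
Compare sorted forms: 'bhktx' != 'agtwx'
Anagram: No


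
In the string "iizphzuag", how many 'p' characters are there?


Input string: 'iizphzuag'
Target character: 'p'
Scan each position: s[3]='p'
Matches found at indices: 3
Total: 1


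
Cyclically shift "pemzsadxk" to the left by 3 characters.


Input: 'pemzsadxk', shift = 3
Operation: split at index 3 and swap parts
Front part s[0:3] = 'pem'
Back part s[3:] = 'zsadxk'
Rotated = back + front = 'zsadxk' + 'pem'
Result: zsadxkpem


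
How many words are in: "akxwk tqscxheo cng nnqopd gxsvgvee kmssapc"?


Input string: 'akxwk tqscxheo cng nnqopd gxsvgvee kmssapc'
Operation: split by spaces
Words found: 'akxwk', 'tqscxheo', 'cng', 'nnqopd', 'gxsvgvee', 'kmssapc'
Word count: 6


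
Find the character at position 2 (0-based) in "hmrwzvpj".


Input string: 'hmrwzvpj'
Operation: get character at index 2
Index mapping: s[0]='h', s[1]='m', s[2]='r'
Result: 'r'


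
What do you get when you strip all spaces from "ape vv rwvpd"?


Input string: 'ape vv rwvpd'
Operation: remove all spaces
Words: 'ape', 'vv', 'rwvpd'
Join without spaces: apevvrwvpd


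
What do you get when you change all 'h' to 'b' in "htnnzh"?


Input string: 'htnnzh'
Operation: replace 'h' with 'b'
Positions of 'h': 0, 5
After replacement: btnnzb


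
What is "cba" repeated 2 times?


Input string: 'cba'
Operation: repeat 2 times
Concatenation: 'cba' + 'cba'
Result: cbacba


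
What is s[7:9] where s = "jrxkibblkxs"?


Input string: 'jrxkibblkxs'
Operation: slice [7:9]
Extract characters: s[7]='l', s[8]='k'
Result: lk


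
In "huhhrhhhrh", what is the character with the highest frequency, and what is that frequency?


Input: 'huhhrhhhrh'
Operation: tally each character
Counts: 'h':7, 'r':2, 'u':1
Maximum: 'h' appears 7 times


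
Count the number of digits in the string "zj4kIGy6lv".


Input string: 'zj4kIGy6lv'
Operation: count digit characters (0-9)
Scan: 'z', 'j', '4'(digit), 'k', 'I', 'G', 'y', '6'(digit), 'l', 'v'
Digits found: 2
Result: 2


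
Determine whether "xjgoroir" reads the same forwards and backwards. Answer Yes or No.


Input string: 'xjgoroir'
Reversed: 'riorogjx'
Compare pairs: s[0]='x' vs s[7]='r' (mismatch), s[1]='j' vs s[6]='i' (mismatch), s[2]='g' vs s[5]='o' (mismatch), s[3]='o' vs s[4]='r' (mismatch)
Palindrome: No


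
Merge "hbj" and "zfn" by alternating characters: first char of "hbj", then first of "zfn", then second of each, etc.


String 1: 'hbj'
String 2: 'zfn'
Operation: alternate characters
Pairs: 'h'+'z', 'b'+'f', 'j'+'n'
Result: hzbfjn


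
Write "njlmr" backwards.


Input string: 'njlmr'
Operation: reverse character order
Original order: 'n' -> 'j' -> 'l' -> 'm' -> 'r'
Reversed order: 'r' -> 'm' -> 'l' -> 'j' -> 'n'
Result: rmljn


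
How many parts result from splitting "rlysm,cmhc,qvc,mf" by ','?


Input string: 'rlysm,cmhc,qvc,mf'
Delimiter: ','
Split result: 'rlysm', 'cmhc', 'qvc', 'mf'
Number of parts: 4


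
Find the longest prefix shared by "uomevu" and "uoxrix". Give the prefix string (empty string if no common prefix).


String 1: 'uomevu'
String 2: 'uoxrix'
Compare position by position:
pos 0: 'u' vs 'u' match
pos 1: 'o' vs 'o' match
pos 2: 'm' vs 'x' differ -> stop
Longest common prefix: "uo" (length 2)


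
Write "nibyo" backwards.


Input string: 'nibyo'
Operation: reverse character order
Original order: 'n' -> 'i' -> 'b' -> 'y' -> 'o'
Reversed order: 'o' -> 'y' -> 'b' -> 'i' -> 'n'
Result: oybin


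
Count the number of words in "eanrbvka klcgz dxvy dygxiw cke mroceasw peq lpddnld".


Input string: 'eanrbvka klcgz dxvy dygxiw cke mroceasw peq lpddnld'
Operation: split by spaces
Words found: 'eanrbvka', 'klcgz', 'dxvy', 'dygxiw', 'cke', 'mroceasw', 'peq', 'lpddnld'
Word count: 8


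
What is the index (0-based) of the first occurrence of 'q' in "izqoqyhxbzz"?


Input string: 'izqoqyhxbzz'
Target: 'q'
Scanning left to right: s[0]='i', s[1]='z', s[2]='q'
First match at index: 2


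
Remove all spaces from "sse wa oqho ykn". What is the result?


Input string: 'sse wa oqho ykn'
Operation: remove all spaces
Words: 'sse', 'wa', 'oqho', 'ykn'
Join without spaces: ssewaoqhoykn


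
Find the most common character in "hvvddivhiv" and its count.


Input: 'hvvddivhiv'
Operation: tally each character
Counts: 'd':2, 'h':2, 'i':2, 'v':4
Maximum: 'v' appears 4 times


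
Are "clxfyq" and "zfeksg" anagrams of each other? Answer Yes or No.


String 1: 'clxfyq' -> sorted: 'cflqxy'
String 2: 'zfeksg' -> sorted: 'efgksz'
Compare sorted forms: 'cflqxy' != 'efgksz'
Anagram: No


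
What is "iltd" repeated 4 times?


Input string: 'iltd'
Operation: repeat 4 times
Concatenation: 'iltd' + 'iltd' + 'iltd' + 'iltd'
Result: iltdiltdiltdiltd


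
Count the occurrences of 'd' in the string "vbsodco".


Input string: 'vbsodco'
Target character: 'd'
Scan each position: s[4]='d'
Matches found at indices: 4
Total: 1


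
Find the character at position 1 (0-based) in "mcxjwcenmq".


Input string: 'mcxjwcenmq'
Operation: get character at index 1
Index mapping: s[0]='m', s[1]='c'
Result: 'c'


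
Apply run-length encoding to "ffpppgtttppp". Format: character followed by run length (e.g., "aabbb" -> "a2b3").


Input: 'ffpppgtttppp'
Operation: identify consecutive runs
Runs: 'ff' -> f2, 'ppp' -> p3, 'g' -> g1, 'ttt' -> t3, 'ppp' -> p3
Encoded: f2p3g1t3p3


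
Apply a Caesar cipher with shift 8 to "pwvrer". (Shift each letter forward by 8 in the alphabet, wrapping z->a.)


Input: 'pwvrer', shift = 8
Operation: for each letter, (position + 8) mod 26
Mapping: 'p'(15+8=23)->'x', 'w'(22+8=30, 30 mod 26=4)->'e', 'v'(21+8=29, 29 mod 26=3)->'d', 'r'(17+8=25)->'z', 'e'(4+8=12)->'m', 'r'(17+8=25)->'z'
Result: xedzmz


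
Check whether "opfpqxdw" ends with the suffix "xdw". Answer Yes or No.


Input string: 'opfpqxdw'
Suffix to check: 'xdw'
Last 3 characters of input: 'xdw'
Match: True
Result: Yes


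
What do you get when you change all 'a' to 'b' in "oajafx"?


Input string: 'oajafx'
Operation: replace 'a' with 'b'
Positions of 'a': 1, 3
After replacement: objbfx


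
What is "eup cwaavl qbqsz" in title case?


Input string: 'eup cwaavl qbqsz'
Operation: capitalize first letter of each word
Word transformations: 'eup'->'Eup', 'cwaavl'->'Cwaavl', 'qbqsz'->'Qbqsz'
Result: Eup Cwaavl Qbqsz


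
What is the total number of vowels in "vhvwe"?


Input string: 'vhvwe'
Operation: count vowels (a, e, i, o, u)
Scan: s[0]='v', s[1]='h', s[2]='v', s[3]='w', s[4]='e' (vowel)
Vowels found: 1
Result: 1


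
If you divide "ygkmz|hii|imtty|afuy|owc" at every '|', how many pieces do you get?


Input string: 'ygkmz|hii|imtty|afuy|owc'
Delimiter: '|'
Split result: 'ygkmz', 'hii', 'imtty', 'afuy', 'owc'
Number of parts: 5


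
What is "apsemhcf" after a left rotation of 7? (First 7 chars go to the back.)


Input: 'apsemhcf', shift = 7
Operation: split at index 7 and swap parts
Front part s[0:7] = 'apsemhc'
Back part s[7:] = 'f'
Rotated = back + front = 'f' + 'apsemhc'
Result: fapsemhc


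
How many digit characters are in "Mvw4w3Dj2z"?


Input string: 'Mvw4w3Dj2z'
Operation: count digit characters (0-9)
Scan: 'M', 'v', 'w', '4'(digit), 'w', '3'(digit), 'D', 'j', '2'(digit), 'z'
Digits found: 3
Result: 3


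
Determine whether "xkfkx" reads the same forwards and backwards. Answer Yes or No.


Input string: 'xkfkx'
Reversed: 'xkfkx'
Compare pairs: s[0]='x' vs s[4]='x' (match), s[1]='k' vs s[3]='k' (match)
Palindrome: Yes


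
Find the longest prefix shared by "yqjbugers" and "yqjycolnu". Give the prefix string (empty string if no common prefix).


String 1: 'yqjbugers'
String 2: 'yqjycolnu'
Compare position by position:
pos 0: 'y' vs 'y' match
pos 1: 'q' vs 'q' match
pos 2: 'j' vs 'j' match
pos 3: 'b' vs 'y' differ -> stop
Longest common prefix: "yqj" (length 3)


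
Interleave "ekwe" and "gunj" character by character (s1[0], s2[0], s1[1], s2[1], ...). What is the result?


String 1: 'ekwe'
String 2: 'gunj'
Operation: alternate characters
Pairs: 'e'+'g', 'k'+'u', 'w'+'n', 'e'+'j'
Result: egkuwnej


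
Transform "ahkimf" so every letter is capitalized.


Input string: 'ahkimf'
Operation: convert each letter to uppercase
Mapping: 'a'->'A', 'h'->'H', 'k'->'K', 'i'->'I', 'm'->'M', 'f'->'F'
Result: AHKIMF


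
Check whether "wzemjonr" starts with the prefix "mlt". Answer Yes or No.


Input string: 'wzemjonr'
Prefix to check: 'mlt'
First 3 characters of input: 'wze'
Match: False
Result: No


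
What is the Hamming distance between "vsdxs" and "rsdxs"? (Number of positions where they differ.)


String 1: 'vsdxs'
String 2: 'rsdxs'
Compare each position: pos 0: 'v'!='r', pos 1: 's'=='s', pos 2: 'd'=='d', pos 3: 'x'=='x', pos 4: 's'=='s'
Differing positions: 1
Hamming distance: 1


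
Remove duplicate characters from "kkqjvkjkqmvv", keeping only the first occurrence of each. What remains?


Input: 'kkqjvkjkqmvv'
Operation: keep first occurrence of each character
Scan: s[0]='k' new -> keep; s[1]='k' seen -> skip; s[2]='q' new -> keep; s[3]='j' new -> keep; s[4]='v' new -> keep; s[5]='k' seen -> skip; s[6]='j' seen -> skip; s[7]='k' seen -> skip; s[8]='q' seen -> skip; s[9]='m' new -> keep; s[10]='v' seen -> skip; s[11]='v' seen -> skip
Result: kqjvm


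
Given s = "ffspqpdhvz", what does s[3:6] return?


Input string: 'ffspqpdhvz'
Operation: slice [3:6]
Extract characters: s[3]='p', s[4]='q', s[5]='p'
Result: pqp


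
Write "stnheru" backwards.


Input string: 'stnheru'
Operation: reverse character order
Original order: 's' -> 't' -> 'n' -> 'h' -> 'e' -> 'r' -> 'u'
Reversed order: 'u' -> 'r' -> 'e' -> 'h' -> 'n' -> 't' -> 's'
Result: urehnts


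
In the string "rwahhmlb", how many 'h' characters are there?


Input string: 'rwahhmlb'
Target character: 'h'
Scan each position: s[3]='h', s[4]='h'
Matches found at indices: 3, 4
Total: 2


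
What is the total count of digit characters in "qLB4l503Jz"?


Input string: 'qLB4l503Jz'
Operation: count digit characters (0-9)
Scan: 'q', 'L', 'B', '4'(digit), 'l', '5'(digit), '0'(digit), '3'(digit), 'J', 'z'
Digits found: 4
Result: 4


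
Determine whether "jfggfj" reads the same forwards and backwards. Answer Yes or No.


Input string: 'jfggfj'
Reversed: 'jfggfj'
Compare pairs: s[0]='j' vs s[5]='j' (match), s[1]='f' vs s[4]='f' (match), s[2]='g' vs s[3]='g' (match)
Palindrome: Yes


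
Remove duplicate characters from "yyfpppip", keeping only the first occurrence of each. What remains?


Input: 'yyfpppip'
Operation: keep first occurrence of each character
Scan: s[0]='y' new -> keep; s[1]='y' seen -> skip; s[2]='f' new -> keep; s[3]='p' new -> keep; s[4]='p' seen -> skip; s[5]='p' seen -> skip; s[6]='i' new -> keep; s[7]='p' seen -> skip
Result: yfpi


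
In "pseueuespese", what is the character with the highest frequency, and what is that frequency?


Input: 'pseueuespese'
Operation: tally each character
Counts: 'e':5, 'p':2, 's':3, 'u':2
Maximum: 'e' appears 5 times


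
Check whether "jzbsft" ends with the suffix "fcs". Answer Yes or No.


Input string: 'jzbsft'
Suffix to check: 'fcs'
Last 3 characters of input: 'sft'
Match: False
Result: No


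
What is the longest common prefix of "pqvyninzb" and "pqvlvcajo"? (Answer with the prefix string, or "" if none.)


String 1: 'pqvyninzb'
String 2: 'pqvlvcajo'
Compare position by position:
pos 0: 'p' vs 'p' match
pos 1: 'q' vs 'q' match
pos 2: 'v' vs 'v' match
pos 3: 'y' vs 'l' differ -> stop
Longest common prefix: "pqv" (length 3)


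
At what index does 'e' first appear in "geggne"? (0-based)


Input string: 'geggne'
Target: 'e'
Scanning left to right: s[0]='g', s[1]='e'
First match at index: 1


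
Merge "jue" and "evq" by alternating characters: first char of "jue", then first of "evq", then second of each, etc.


String 1: 'jue'
String 2: 'evq'
Operation: alternate characters
Pairs: 'j'+'e', 'u'+'v', 'e'+'q'
Result: jeuveq


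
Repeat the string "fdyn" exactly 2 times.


Input string: 'fdyn'
Operation: repeat 2 times
Concatenation: 'fdyn' + 'fdyn'
Result: fdynfdyn


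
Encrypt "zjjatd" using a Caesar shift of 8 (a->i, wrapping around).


Input: 'zjjatd', shift = 8
Operation: for each letter, (position + 8) mod 26
Mapping: 'z'(25+8=33, 33 mod 26=7)->'h', 'j'(9+8=17)->'r', 'j'(9+8=17)->'r', 'a'(0+8=8)->'i', 't'(19+8=27, 27 mod 26=1)->'b', 'd'(3+8=11)->'l'
Result: hrribl


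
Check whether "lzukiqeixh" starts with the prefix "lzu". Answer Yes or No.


Input string: 'lzukiqeixh'
Prefix to check: 'lzu'
First 3 characters of input: 'lzu'
Match: True
Result: Yes


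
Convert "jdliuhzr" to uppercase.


Input string: 'jdliuhzr'
Operation: convert each letter to uppercase
Mapping: 'j'->'J', 'd'->'D', 'l'->'L', 'i'->'I', 'u'->'U', 'h'->'H', 'z'->'Z', 'r'->'R'
Result: JDLIUHZR


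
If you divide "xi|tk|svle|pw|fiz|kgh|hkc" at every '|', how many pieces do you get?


Input string: 'xi|tk|svle|pw|fiz|kgh|hkc'
Delimiter: '|'
Split result: 'xi', 'tk', 'svle', 'pw', 'fiz', 'kgh', 'hkc'
Number of parts: 7


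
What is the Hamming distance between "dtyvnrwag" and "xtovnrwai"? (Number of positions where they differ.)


String 1: 'dtyvnrwag'
String 2: 'xtovnrwai'
Compare each position: pos 0: 'd'!='x', pos 1: 't'=='t', pos 2: 'y'!='o', pos 3: 'v'=='v', pos 4: 'n'=='n', pos 5: 'r'=='r', pos 6: 'w'=='w', pos 7: 'a'=='a', pos 8: 'g'!='i'
Differing positions: 3
Hamming distance: 3


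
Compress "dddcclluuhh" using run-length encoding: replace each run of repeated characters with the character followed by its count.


Input: 'dddcclluuhh'
Operation: identify consecutive runs
Runs: 'ddd' -> d3, 'cc' -> c2, 'll' -> l2, 'uu' -> u2, 'hh' -> h2
Encoded: d3c2l2u2h2


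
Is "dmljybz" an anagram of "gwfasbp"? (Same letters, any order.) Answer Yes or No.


String 1: 'gwfasbp' -> sorted: 'abfgpsw'
String 2: 'dmljybz' -> sorted: 'bdjlmyz'
Compare sorted forms: 'abfgpsw' != 'bdjlmyz'
Anagram: No


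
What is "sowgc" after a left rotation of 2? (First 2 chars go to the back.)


Input: 'sowgc', shift = 2
Operation: split at index 2 and swap parts
Front part s[0:2] = 'so'
Back part s[2:] = 'wgc'
Rotated = back + front = 'wgc' + 'so'
Result: wgcso


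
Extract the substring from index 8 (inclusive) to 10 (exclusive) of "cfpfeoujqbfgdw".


Input string: 'cfpfeoujqbfgdw'
Operation: slice [8:10]
Extract characters: s[8]='q', s[9]='b'
Result: qb


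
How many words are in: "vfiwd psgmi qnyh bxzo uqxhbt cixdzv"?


Input string: 'vfiwd psgmi qnyh bxzo uqxhbt cixdzv'
Operation: split by spaces
Words found: 'vfiwd', 'psgmi', 'qnyh', 'bxzo', 'uqxhbt', 'cixdzv'
Word count: 6


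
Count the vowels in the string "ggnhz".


Input string: 'ggnhz'
Operation: count vowels (a, e, i, o, u)
Scan: s[0]='g', s[1]='g', s[2]='n', s[3]='h', s[4]='z'
Vowels found: 0
Result: 0


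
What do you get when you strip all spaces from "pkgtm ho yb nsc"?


Input string: 'pkgtm ho yb nsc'
Operation: remove all spaces
Words: 'pkgtm', 'ho', 'yb', 'nsc'
Join without spaces: pkgtmhoybnsc


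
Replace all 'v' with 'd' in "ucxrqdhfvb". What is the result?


Input string: 'ucxrqdhfvb'
Operation: replace 'v' with 'd'
Positions of 'v': 8
After replacement: ucxrqdhfdb


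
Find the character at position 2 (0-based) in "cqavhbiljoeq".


Input string: 'cqavhbiljoeq'
Operation: get character at index 2
Index mapping: s[0]='c', s[1]='q', s[2]='a'
Result: 'a'


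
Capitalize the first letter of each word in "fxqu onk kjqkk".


Input string: 'fxqu onk kjqkk'
Operation: capitalize first letter of each word
Word transformations: 'fxqu'->'Fxqu', 'onk'->'Onk', 'kjqkk'->'Kjqkk'
Result: Fxqu Onk Kjqkk


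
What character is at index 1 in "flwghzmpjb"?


Input string: 'flwghzmpjb'
Operation: get character at index 1
Index mapping: s[0]='f', s[1]='l'
Result: 'l'


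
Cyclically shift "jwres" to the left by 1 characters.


Input: 'jwres', shift = 1
Operation: split at index 1 and swap parts
Front part s[0:1] = 'j'
Back part s[1:] = 'wres'
Rotated = back + front = 'wres' + 'j'
Result: wresj


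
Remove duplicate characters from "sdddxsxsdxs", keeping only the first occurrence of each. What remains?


Input: 'sdddxsxsdxs'
Operation: keep first occurrence of each character
Scan: s[0]='s' new -> keep; s[1]='d' new -> keep; s[2]='d' seen -> skip; s[3]='d' seen -> skip; s[4]='x' new -> keep; s[5]='s' seen -> skip; s[6]='x' seen -> skip; s[7]='s' seen -> skip; s[8]='d' seen -> skip; s[9]='x' seen -> skip; s[10]='s' seen -> skip
Result: sdx


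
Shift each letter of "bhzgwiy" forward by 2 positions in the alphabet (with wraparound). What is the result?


Input: 'bhzgwiy', shift = 2
Operation: for each letter, (position + 2) mod 26
Mapping: 'b'(1+2=3)->'d', 'h'(7+2=9)->'j', 'z'(25+2=27, 27 mod 26=1)->'b', 'g'(6+2=8)->'i', 'w'(22+2=24)->'y', 'i'(8+2=10)->'k', 'y'(24+2=26, 26 mod 26=0)->'a'
Result: djbiyka


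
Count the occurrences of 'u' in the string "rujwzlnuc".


Input string: 'rujwzlnuc'
Target character: 'u'
Scan each position: s[1]='u', s[7]='u'
Matches found at indices: 1, 7
Total: 2


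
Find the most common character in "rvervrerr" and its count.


Input: 'rvervrerr'
Operation: tally each character
Counts: 'e':2, 'r':5, 'v':2
Maximum: 'r' appears 5 times


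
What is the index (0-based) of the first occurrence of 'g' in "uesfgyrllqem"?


Input string: 'uesfgyrllqem'
Target: 'g'
Scanning left to right: s[0]='u', s[1]='e', s[2]='s', s[3]='f', s[4]='g'
First match at index: 4


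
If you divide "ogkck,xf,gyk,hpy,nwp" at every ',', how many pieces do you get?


Input string: 'ogkck,xf,gyk,hpy,nwp'
Delimiter: ','
Split result: 'ogkck', 'xf', 'gyk', 'hpy', 'nwp'
Number of parts: 5


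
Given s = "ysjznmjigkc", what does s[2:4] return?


Input string: 'ysjznmjigkc'
Operation: slice [2:4]
Extract characters: s[2]='j', s[3]='z'
Result: jz


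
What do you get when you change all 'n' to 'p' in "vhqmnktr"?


Input string: 'vhqmnktr'
Operation: replace 'n' with 'p'
Positions of 'n': 4
After replacement: vhqmpktr


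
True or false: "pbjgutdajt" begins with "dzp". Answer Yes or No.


Input string: 'pbjgutdajt'
Prefix to check: 'dzp'
First 3 characters of input: 'pbj'
Match: False
Result: No


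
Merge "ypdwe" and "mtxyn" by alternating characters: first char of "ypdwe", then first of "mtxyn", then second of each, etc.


String 1: 'ypdwe'
String 2: 'mtxyn'
Operation: alternate characters
Pairs: 'y'+'m', 'p'+'t', 'd'+'x', 'w'+'y', 'e'+'n'
Result: ymptdxwyen


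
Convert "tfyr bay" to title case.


Input string: 'tfyr bay'
Operation: capitalize first letter of each word
Word transformations: 'tfyr'->'Tfyr', 'bay'->'Bay'
Result: Tfyr Bay


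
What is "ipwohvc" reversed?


Input string: 'ipwohvc'
Operation: reverse character order
Original order: 'i' -> 'p' -> 'w' -> 'o' -> 'h' -> 'v' -> 'c'
Reversed order: 'c' -> 'v' -> 'h' -> 'o' -> 'w' -> 'p' -> 'i'
Result: cvhowpi


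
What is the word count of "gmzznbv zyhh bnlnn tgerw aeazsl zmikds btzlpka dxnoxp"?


Input string: 'gmzznbv zyhh bnlnn tgerw aeazsl zmikds btzlpka dxnoxp'
Operation: split by spaces
Words found: 'gmzznbv', 'zyhh', 'bnlnn', 'tgerw', 'aeazsl', 'zmikds', 'btzlpka', 'dxnoxp'
Word count: 8


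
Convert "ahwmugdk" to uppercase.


Input string: 'ahwmugdk'
Operation: convert each letter to uppercase
Mapping: 'a'->'A', 'h'->'H', 'w'->'W', 'm'->'M', 'u'->'U', 'g'->'G', 'd'->'D', 'k'->'K'
Result: AHWMUGDK


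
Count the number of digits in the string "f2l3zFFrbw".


Input string: 'f2l3zFFrbw'
Operation: count digit characters (0-9)
Scan: 'f', '2'(digit), 'l', '3'(digit), 'z', 'F', 'F', 'r', 'b', 'w'
Digits found: 2
Result: 2


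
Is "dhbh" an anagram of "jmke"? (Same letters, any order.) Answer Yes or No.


String 1: 'jmke' -> sorted: 'ejkm'
String 2: 'dhbh' -> sorted: 'bdhh'
Compare sorted forms: 'ejkm' != 'bdhh'
Anagram: No


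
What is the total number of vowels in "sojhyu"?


Input string: 'sojhyu'
Operation: count vowels (a, e, i, o, u)
Scan: s[0]='s', s[1]='o' (vowel), s[2]='j', s[3]='h', s[4]='y', s[5]='u' (vowel)
Vowels found: 2
Result: 2


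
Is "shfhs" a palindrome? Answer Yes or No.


Input string: 'shfhs'
Reversed: 'shfhs'
Compare pairs: s[0]='s' vs s[4]='s' (match), s[1]='h' vs s[3]='h' (match)
Palindrome: Yes


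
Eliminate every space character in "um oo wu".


Input string: 'um oo wu'
Operation: remove all spaces
Words: 'um', 'oo', 'wu'
Join without spaces: umoowu


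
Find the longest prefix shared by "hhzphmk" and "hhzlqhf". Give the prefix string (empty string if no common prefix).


String 1: 'hhzphmk'
String 2: 'hhzlqhf'
Compare position by position:
pos 0: 'h' vs 'h' match
pos 1: 'h' vs 'h' match
pos 2: 'z' vs 'z' match
pos 3: 'p' vs 'l' differ -> stop
Longest common prefix: "hhz" (length 3)


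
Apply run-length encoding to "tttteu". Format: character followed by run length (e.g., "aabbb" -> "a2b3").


Input: 'tttteu'
Operation: identify consecutive runs
Runs: 'tttt' -> t4, 'e' -> e1, 'u' -> u1
Encoded: t4e1u1


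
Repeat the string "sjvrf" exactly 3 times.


Input string: 'sjvrf'
Operation: repeat 3 times
Concatenation: 'sjvrf' + 'sjvrf' + 'sjvrf'
Result: sjvrfsjvrfsjvrf


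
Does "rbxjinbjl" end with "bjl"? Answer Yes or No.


Input string: 'rbxjinbjl'
Suffix to check: 'bjl'
Last 3 characters of input: 'bjl'
Match: True
Result: Yes


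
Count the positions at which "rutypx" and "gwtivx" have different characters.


String 1: 'rutypx'
String 2: 'gwtivx'
Compare each position: pos 0: 'r'!='g', pos 1: 'u'!='w', pos 2: 't'=='t', pos 3: 'y'!='i', pos 4: 'p'!='v', pos 5: 'x'=='x'
Differing positions: 4
Hamming distance: 4


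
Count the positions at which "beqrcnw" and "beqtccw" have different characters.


String 1: 'beqrcnw'
String 2: 'beqtccw'
Compare each position: pos 0: 'b'=='b', pos 1: 'e'=='e', pos 2: 'q'=='q', pos 3: 'r'!='t', pos 4: 'c'=='c', pos 5: 'n'!='c', pos 6: 'w'=='w'
Differing positions: 2
Hamming distance: 2


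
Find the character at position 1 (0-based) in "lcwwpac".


Input string: 'lcwwpac'
Operation: get character at index 1
Index mapping: s[0]='l', s[1]='c'
Result: 'c'


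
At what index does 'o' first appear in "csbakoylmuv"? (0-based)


Input string: 'csbakoylmuv'
Target: 'o'
Scanning left to right: s[0]='c', s[1]='s', s[2]='b', s[3]='a', s[4]='k', s[5]='o'
First match at index: 5


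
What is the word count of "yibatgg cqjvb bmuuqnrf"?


Input string: 'yibatgg cqjvb bmuuqnrf'
Operation: split by spaces
Words found: 'yibatgg', 'cqjvb', 'bmuuqnrf'
Word count: 3


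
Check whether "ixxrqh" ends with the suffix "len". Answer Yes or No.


Input string: 'ixxrqh'
Suffix to check: 'len'
Last 3 characters of input: 'rqh'
Match: False
Result: No


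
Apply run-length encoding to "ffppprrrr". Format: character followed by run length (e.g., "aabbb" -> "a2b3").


Input: 'ffppprrrr'
Operation: identify consecutive runs
Runs: 'ff' -> f2, 'ppp' -> p3, 'rrrr' -> r4
Encoded: f2p3r4


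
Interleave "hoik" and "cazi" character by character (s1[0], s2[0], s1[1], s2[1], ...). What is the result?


String 1: 'hoik'
String 2: 'cazi'
Operation: alternate characters
Pairs: 'h'+'c', 'o'+'a', 'i'+'z', 'k'+'i'
Result: hcoaizki


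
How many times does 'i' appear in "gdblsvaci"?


Input string: 'gdblsvaci'
Target character: 'i'
Scan each position: s[8]='i'
Matches found at indices: 8
Total: 1


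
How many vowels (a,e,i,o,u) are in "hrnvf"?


Input string: 'hrnvf'
Operation: count vowels (a, e, i, o, u)
Scan: s[0]='h', s[1]='r', s[2]='n', s[3]='v', s[4]='f'
Vowels found: 0
Result: 0


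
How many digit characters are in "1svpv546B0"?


Input string: '1svpv546B0'
Operation: count digit characters (0-9)
Scan: '1'(digit), 's', 'v', 'p', 'v', '5'(digit), '4'(digit), '6'(digit), 'B', '0'(digit)
Digits found: 5
Result: 5


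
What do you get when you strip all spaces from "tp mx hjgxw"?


Input string: 'tp mx hjgxw'
Operation: remove all spaces
Words: 'tp', 'mx', 'hjgxw'
Join without spaces: tpmxhjgxw


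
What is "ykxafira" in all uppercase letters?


Input string: 'ykxafira'
Operation: convert each letter to uppercase
Mapping: 'y'->'Y', 'k'->'K', 'x'->'X', 'a'->'A', 'f'->'F', 'i'->'I', 'r'->'R', 'a'->'A'
Result: YKXAFIRA


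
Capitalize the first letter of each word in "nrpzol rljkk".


Input string: 'nrpzol rljkk'
Operation: capitalize first letter of each word
Word transformations: 'nrpzol'->'Nrpzol', 'rljkk'->'Rljkk'
Result: Nrpzol Rljkk


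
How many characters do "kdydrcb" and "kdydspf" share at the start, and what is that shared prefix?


String 1: 'kdydrcb'
String 2: 'kdydspf'
Compare position by position:
pos 0: 'k' vs 'k' match
pos 1: 'd' vs 'd' match
pos 2: 'y' vs 'y' match
pos 3: 'd' vs 'd' match
pos 4: 'r' vs 's' differ -> stop
Longest common prefix: "kdyd" (length 4)


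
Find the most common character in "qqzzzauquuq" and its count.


Input: 'qqzzzauquuq'
Operation: tally each character
Counts: 'a':1, 'q':4, 'u':3, 'z':3
Maximum: 'q' appears 4 times


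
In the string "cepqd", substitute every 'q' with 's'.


Input string: 'cepqd'
Operation: replace 'q' with 's'
Positions of 'q': 3
After replacement: cepsd


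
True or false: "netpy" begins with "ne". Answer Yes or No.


Input string: 'netpy'
Prefix to check: 'ne'
First 2 characters of input: 'ne'
Match: True
Result: Yes


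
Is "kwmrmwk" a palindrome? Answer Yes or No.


Input string: 'kwmrmwk'
Reversed: 'kwmrmwk'
Compare pairs: s[0]='k' vs s[6]='k' (match), s[1]='w' vs s[5]='w' (match), s[2]='m' vs s[4]='m' (match)
Palindrome: Yes


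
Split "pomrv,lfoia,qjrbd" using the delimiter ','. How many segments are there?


Input string: 'pomrv,lfoia,qjrbd'
Delimiter: ','
Split result: 'pomrv', 'lfoia', 'qjrbd'
Number of parts: 3
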